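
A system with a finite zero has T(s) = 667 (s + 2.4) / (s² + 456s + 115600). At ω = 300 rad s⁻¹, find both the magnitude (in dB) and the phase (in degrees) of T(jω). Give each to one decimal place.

|j300 + 2.4| = √(300² + 2.4²) = 300
|(j300)² + 456(j300) + 115600| = |25600 + j1.368e+05| = 1.392e+05
|T(j300)| = 667 × 300 / 1.392e+05 = 1.4378
20 log₁₀(1.4378) = 3.15 dB
∠(j300 + 2.4) = arctan(300/2.4) = 89.54°
∠[(j300)² + 456(j300) + 115600] = ∠[25600 + j1.368e+05] = 79.40°
∠T(j300) = 89.54° − 79.40° = 10.14°

|T| = 3.2 dB, ∠T = 10.1 deg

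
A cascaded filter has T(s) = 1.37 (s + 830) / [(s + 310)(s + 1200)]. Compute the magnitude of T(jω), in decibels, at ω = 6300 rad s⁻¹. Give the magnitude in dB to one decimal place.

-73.3 dB

|j6300 + 830| = √(6300² + 830²) = 6354
|j6300 + 310| = √(6300² + 310²) = 6308
|j6300 + 1200| = √(6300² + 1200²) = 6413
|T(j6300)| = 1.37 × 6354 / (6308 × 6413) = 0.00021521
20 log₁₀(0.00021521) = -73.34 dB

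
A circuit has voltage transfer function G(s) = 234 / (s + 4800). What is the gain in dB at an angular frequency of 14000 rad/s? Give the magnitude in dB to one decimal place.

|j14000 + 4800| = √(14000² + 4800²) = 1.48e+04
|G(j14000)| = 234 / 1.48e+04 = 0.015811
20 log₁₀(0.015811) = -36.02 dB

-36.0 dB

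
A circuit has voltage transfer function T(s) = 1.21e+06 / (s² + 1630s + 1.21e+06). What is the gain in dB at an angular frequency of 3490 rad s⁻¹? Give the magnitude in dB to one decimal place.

-20.2 dB

|(j3490)² + 1630(j3490) + 1.21e+06| = |-1.097e+07 + j5.6887e+06| = 1.236e+07
|T(j3490)| = 1.21e+06 / 1.236e+07 = 0.097917
20 log₁₀(0.097917) = -20.18 dB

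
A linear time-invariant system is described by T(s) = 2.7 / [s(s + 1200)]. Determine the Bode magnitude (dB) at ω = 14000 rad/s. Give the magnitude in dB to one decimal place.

|j14000 + 1200| = √(14000² + 1200²) = 1.405e+04
|j14000| = 1.4e+04
|T(j14000)| = 2.7 / (1.405e+04 × 1.4e+04) = 1.3725e-08
20 log₁₀(1.3725e-08) = -157.25 dB

-157.2 dB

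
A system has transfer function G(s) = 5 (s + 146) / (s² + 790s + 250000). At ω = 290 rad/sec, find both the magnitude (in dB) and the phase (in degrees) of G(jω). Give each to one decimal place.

|j290 + 146| = √(290² + 146²) = 324.7
|(j290)² + 790(j290) + 250000| = |1.659e+05 + j2.291e+05| = 2.829e+05
|G(j290)| = 5 × 324.7 / 2.829e+05 = 0.0057392
20 log₁₀(0.0057392) = -44.82 dB
∠(j290 + 146) = arctan(290/146) = 63.28°
∠[(j290)² + 790(j290) + 250000] = ∠[1.659e+05 + j2.291e+05] = 54.09°
∠G(j290) = 63.28° − 54.09° = 9.19°

|G| = -44.8 dB, ∠G = 9.2 deg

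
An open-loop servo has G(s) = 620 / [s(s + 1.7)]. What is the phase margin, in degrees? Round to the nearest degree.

4°

Gain crossover: |G(jω)| = 1 at ω ≈ 24.9 rad/s.
∠G(j24.9) = −90° − arctan(24.9/1.7) ≈ -176.09°
PM = 180° + (-176.09°) = 3.91°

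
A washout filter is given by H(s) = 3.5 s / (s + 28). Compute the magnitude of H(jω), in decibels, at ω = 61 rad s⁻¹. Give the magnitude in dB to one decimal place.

|j61| = 61
|j61 + 28| = √(61² + 28²) = 67.12
|H(j61)| = 3.5 × 61 / 67.12 = 3.1809
20 log₁₀(3.1809) = 10.05 dB

10.1 dB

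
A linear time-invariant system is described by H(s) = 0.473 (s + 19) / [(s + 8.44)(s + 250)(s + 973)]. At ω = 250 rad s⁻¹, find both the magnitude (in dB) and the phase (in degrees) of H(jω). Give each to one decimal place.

|H| = -117.5 dB, ∠H = -61.8 deg

|j250 + 19| = √(250² + 19²) = 250.7
|j250 + 8.44| = √(250² + 8.44²) = 250.1
|j250 + 250| = √(250² + 250²) = 353.6
|j250 + 973| = √(250² + 973²) = 1005
|H(j250)| = 0.473 × 250.7 / (250.1 × 353.6 × 1005) = 1.3348e-06
20 log₁₀(1.3348e-06) = -117.49 dB
∠(j250 + 19) = arctan(250/19) = 85.65°
∠(j250 + 8.44) = arctan(250/8.44) = 88.07°
∠(j250 + 250) = arctan(250/250) = 45.00°
∠(j250 + 973) = arctan(250/973) = 14.41°
∠H(j250) = 85.65° − (88.07° + 45.00° + 14.41°) = -61.82°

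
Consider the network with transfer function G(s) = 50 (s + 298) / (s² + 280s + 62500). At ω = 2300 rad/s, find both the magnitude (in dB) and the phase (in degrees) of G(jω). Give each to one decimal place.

|G| = -33.1 dB, ∠G = -90.4 deg

|j2300 + 298| = √(2300² + 298²) = 2319
|(j2300)² + 280(j2300) + 62500| = |-5.2275e+06 + j6.44e+05| = 5.267e+06
|G(j2300)| = 50 × 2319 / 5.267e+06 = 0.022016
20 log₁₀(0.022016) = -33.15 dB
∠(j2300 + 298) = arctan(2300/298) = 82.62°
∠[(j2300)² + 280(j2300) + 62500] = ∠[-5.2275e+06 + j6.44e+05] = 172.98°
∠G(j2300) = 82.62° − 172.98° = -90.36°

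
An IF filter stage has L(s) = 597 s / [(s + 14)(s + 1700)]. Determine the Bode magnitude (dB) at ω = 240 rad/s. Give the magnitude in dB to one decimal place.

-9.2 dB

|j240| = 240
|j240 + 14| = √(240² + 14²) = 240.4
|j240 + 1700| = √(240² + 1700²) = 1717
|L(j240)| = 597 × 240 / (240.4 × 1717) = 0.34714
20 log₁₀(0.34714) = -9.19 dB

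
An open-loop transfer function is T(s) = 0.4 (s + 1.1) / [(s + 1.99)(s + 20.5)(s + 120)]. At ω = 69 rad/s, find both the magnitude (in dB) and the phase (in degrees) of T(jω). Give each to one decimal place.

|j69 + 1.1| = √(69² + 1.1²) = 69.01
|j69 + 1.99| = √(69² + 1.99²) = 69.03
|j69 + 20.5| = √(69² + 20.5²) = 71.98
|j69 + 120| = √(69² + 120²) = 138.4
|T(j69)| = 0.4 × 69.01 / (69.03 × 71.98 × 138.4) = 4.0134e-05
20 log₁₀(4.0134e-05) = -87.93 dB
∠(j69 + 1.1) = arctan(69/1.1) = 89.09°
∠(j69 + 1.99) = arctan(69/1.99) = 88.35°
∠(j69 + 20.5) = arctan(69/20.5) = 73.45°
∠(j69 + 120) = arctan(69/120) = 29.90°
∠T(j69) = 89.09° − (88.35° + 73.45° + 29.90°) = -102.61°

|T| = -87.9 dB, ∠T = -102.6 deg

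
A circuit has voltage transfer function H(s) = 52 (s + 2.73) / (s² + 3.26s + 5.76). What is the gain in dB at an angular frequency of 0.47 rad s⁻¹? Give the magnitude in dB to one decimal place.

|j0.47 + 2.73| = √(0.47² + 2.73²) = 2.77
|(j0.47)² + 3.26(j0.47) + 5.76| = |5.5391 + j1.5322| = 5.747
|H(j0.47)| = 52 × 2.77 / 5.747 = 25.065
20 log₁₀(25.065) = 27.98 dB

28.0 dB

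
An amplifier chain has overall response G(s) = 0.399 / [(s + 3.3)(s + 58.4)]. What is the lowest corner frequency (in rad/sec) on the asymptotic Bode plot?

Break frequencies occur at each pole and zero magnitude: 3.3 rad/sec, 58.4 rad/sec.
The lowest is 3.3 rad/sec.

3.3 rad/sec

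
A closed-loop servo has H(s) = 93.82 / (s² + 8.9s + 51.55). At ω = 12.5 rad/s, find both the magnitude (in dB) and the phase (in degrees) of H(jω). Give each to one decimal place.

|(j12.5)² + 8.9(j12.5) + 51.55| = |-104.7 + j111.25| = 152.8
|H(j12.5)| = 93.82 / 152.8 = 0.61413
20 log₁₀(0.61413) = -4.23 dB
∠[(j12.5)² + 8.9(j12.5) + 51.55] = ∠[-104.7 + j111.25] = 133.26°
∠H(j12.5) = −133.26° = -133.26°

|H| = -4.2 dB, ∠H = -133.3°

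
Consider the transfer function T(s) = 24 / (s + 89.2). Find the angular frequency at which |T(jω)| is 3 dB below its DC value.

89.2 rad/s

For a single-pole low-pass, the −3 dB point is at the pole: ω = 89.2 rad/s.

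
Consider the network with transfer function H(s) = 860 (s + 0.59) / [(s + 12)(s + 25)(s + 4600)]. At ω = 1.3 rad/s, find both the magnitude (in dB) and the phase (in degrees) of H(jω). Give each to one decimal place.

|j1.3 + 0.59| = √(1.3² + 0.59²) = 1.428
|j1.3 + 12| = √(1.3² + 12²) = 12.07
|j1.3 + 25| = √(1.3² + 25²) = 25.03
|j1.3 + 4600| = √(1.3² + 4600²) = 4600
|H(j1.3)| = 860 × 1.428 / (12.07 × 25.03 × 4600) = 0.00088331
20 log₁₀(0.00088331) = -61.08 dB
∠(j1.3 + 0.59) = arctan(1.3/0.59) = 65.59°
∠(j1.3 + 12) = arctan(1.3/12) = 6.18°
∠(j1.3 + 25) = arctan(1.3/25) = 2.98°
∠(j1.3 + 4600) = arctan(1.3/4600) = 0.02°
∠H(j1.3) = 65.59° − (6.18° + 2.98° + 0.02°) = 56.41°

|H| = -61.1 dB, ∠H = 56.4°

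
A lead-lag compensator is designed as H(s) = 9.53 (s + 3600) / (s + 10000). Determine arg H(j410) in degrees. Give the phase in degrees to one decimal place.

4.1 deg

∠(j410 + 3600) = arctan(410/3600) = 6.50°
∠(j410 + 10000) = arctan(410/10000) = 2.35°
∠H(j410) = 6.50° − 2.35° = 4.15°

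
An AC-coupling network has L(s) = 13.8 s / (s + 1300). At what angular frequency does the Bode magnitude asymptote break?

The single real pole at s = −1300 gives a corner at ω = 1300 rad/s.

1300 rad/s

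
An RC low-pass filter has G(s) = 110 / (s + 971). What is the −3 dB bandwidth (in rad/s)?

For a single-pole low-pass, the −3 dB point is at the pole: ω = 971 rad/s.

971 rad/s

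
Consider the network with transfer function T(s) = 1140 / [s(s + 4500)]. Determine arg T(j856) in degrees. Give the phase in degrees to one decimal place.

∠(j856 + 4500) = arctan(856/4500) = 10.77°
∠(j856) = 90.00°
∠T(j856) = − (10.77° + 90.00°) = -100.77°

-100.8°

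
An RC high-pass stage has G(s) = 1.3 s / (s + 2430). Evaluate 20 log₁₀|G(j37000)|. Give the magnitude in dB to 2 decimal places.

2.26 dB

|j37000| = 3.7e+04
|j37000 + 2430| = √(37000² + 2430²) = 3.708e+04
|G(j37000)| = 1.3 × 3.7e+04 / 3.708e+04 = 1.2972
20 log₁₀(1.2972) = 2.260 dB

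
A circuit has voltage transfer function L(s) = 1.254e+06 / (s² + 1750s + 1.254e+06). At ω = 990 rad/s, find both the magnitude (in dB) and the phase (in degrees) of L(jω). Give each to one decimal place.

|L| = -2.9 dB, ∠L = -81.0°

|(j990)² + 1750(j990) + 1.254e+06| = |2.739e+05 + j1.7325e+06| = 1.754e+06
|L(j990)| = 1.254e+06 / 1.754e+06 = 0.71493
20 log₁₀(0.71493) = -2.91 dB
∠[(j990)² + 1750(j990) + 1.254e+06] = ∠[2.739e+05 + j1.7325e+06] = 81.02°
∠L(j990) = −81.02° = -81.02°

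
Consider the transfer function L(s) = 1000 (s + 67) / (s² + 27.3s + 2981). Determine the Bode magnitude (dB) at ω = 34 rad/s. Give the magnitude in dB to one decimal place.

|j34 + 67| = √(34² + 67²) = 75.13
|(j34)² + 27.3(j34) + 2981| = |1825 + j928.2| = 2047
|L(j34)| = 1000 × 75.13 / 2047 = 36.695
20 log₁₀(36.695) = 31.29 dB

31.3 dB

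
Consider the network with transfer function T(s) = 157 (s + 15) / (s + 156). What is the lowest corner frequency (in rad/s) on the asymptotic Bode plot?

15 rad/s

Break frequencies occur at each pole and zero magnitude: 15 rad/s, 156 rad/s.
The lowest is 15 rad/s.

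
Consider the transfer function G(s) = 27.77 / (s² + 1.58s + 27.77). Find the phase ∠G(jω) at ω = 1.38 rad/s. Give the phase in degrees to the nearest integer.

∠[(j1.38)² + 1.58(j1.38) + 27.77] = ∠[25.866 + j2.1804] = 4.82°
∠G(j1.38) = −4.82° = -4.82°

-5°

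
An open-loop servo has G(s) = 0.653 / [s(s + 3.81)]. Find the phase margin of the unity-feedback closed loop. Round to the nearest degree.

87°

Gain crossover: |G(jω)| = 1 at ω ≈ 0.171 rad/s.
∠G(j0.171) = −90° − arctan(0.171/3.81) ≈ -92.57°
PM = 180° + (-92.57°) = 87.43°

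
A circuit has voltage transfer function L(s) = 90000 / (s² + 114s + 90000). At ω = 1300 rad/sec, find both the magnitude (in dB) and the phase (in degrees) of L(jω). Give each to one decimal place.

|(j1300)² + 114(j1300) + 90000| = |-1.6e+06 + j1.482e+05| = 1.607e+06
|L(j1300)| = 90000 / 1.607e+06 = 0.05601
20 log₁₀(0.05601) = -25.03 dB
∠[(j1300)² + 114(j1300) + 90000] = ∠[-1.6e+06 + j1.482e+05] = 174.71°
∠L(j1300) = −174.71° = -174.71°

|L| = -25.0 dB, ∠L = -174.7 deg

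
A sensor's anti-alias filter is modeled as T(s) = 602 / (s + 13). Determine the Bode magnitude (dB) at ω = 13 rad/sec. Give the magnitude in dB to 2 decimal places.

|j13 + 13| = √(13² + 13²) = 18.38
|T(j13)| = 602 / 18.38 = 32.744
20 log₁₀(32.744) = 30.303 dB

30.30 dB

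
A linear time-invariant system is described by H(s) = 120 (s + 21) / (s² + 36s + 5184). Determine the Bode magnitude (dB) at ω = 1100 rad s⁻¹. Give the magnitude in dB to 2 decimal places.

|j1100 + 21| = √(1100² + 21²) = 1100
|(j1100)² + 36(j1100) + 5184| = |-1.2048e+06 + j39600| = 1.205e+06
|H(j1100)| = 120 × 1100 / 1.205e+06 = 0.10952
20 log₁₀(0.10952) = -19.210 dB

-19.21 dB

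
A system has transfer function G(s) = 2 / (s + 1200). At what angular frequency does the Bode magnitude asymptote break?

1200 rad/sec

The single real pole at s = −1200 gives a corner at ω = 1200 rad/sec.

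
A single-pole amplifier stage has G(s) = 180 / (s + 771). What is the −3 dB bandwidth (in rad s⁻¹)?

For a single-pole low-pass, the −3 dB point is at the pole: ω = 771 rad s⁻¹.

771 rad s⁻¹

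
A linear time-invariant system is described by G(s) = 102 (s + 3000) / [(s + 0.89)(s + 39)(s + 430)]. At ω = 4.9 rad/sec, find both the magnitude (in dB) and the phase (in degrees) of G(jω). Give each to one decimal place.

|j4.9 + 3000| = √(4.9² + 3000²) = 3000
|j4.9 + 0.89| = √(4.9² + 0.89²) = 4.98
|j4.9 + 39| = √(4.9² + 39²) = 39.31
|j4.9 + 430| = √(4.9² + 430²) = 430
|G(j4.9)| = 102 × 3000 / (4.98 × 39.31 × 430) = 3.6351
20 log₁₀(3.6351) = 11.21 dB
∠(j4.9 + 3000) = arctan(4.9/3000) = 0.09°
∠(j4.9 + 0.89) = arctan(4.9/0.89) = 79.71°
∠(j4.9 + 39) = arctan(4.9/39) = 7.16°
∠(j4.9 + 430) = arctan(4.9/430) = 0.65°
∠G(j4.9) = 0.09° − (79.71° + 7.16° + 0.65°) = -87.43°

|G| = 11.2 dB, ∠G = -87.4°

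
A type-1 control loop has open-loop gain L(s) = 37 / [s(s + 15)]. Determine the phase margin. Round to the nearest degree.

81°

Gain crossover: |L(jω)| = 1 at ω ≈ 2.43 rad/s.
∠L(j2.43) = −90° − arctan(2.43/15) ≈ -99.22°
PM = 180° + (-99.22°) = 80.78°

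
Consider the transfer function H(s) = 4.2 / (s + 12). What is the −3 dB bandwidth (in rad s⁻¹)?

12 rad s⁻¹

For a single-pole low-pass, the −3 dB point is at the pole: ω = 12 rad s⁻¹.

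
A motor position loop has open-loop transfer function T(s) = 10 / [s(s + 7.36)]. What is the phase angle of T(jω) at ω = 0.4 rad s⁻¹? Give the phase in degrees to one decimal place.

∠(j0.4 + 7.36) = arctan(0.4/7.36) = 3.11°
∠(j0.4) = 90.00°
∠T(j0.4) = − (3.11° + 90.00°) = -93.11°

-93.1°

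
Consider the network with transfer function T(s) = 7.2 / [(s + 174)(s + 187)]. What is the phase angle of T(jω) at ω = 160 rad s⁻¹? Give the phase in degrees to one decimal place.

-83.2°

∠(j160 + 174) = arctan(160/174) = 42.60°
∠(j160 + 187) = arctan(160/187) = 40.55°
∠T(j160) = − (42.60° + 40.55°) = -83.15°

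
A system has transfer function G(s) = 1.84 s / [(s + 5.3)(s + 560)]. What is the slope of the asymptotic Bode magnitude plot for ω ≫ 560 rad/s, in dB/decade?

With 1 zero and 2 poles, the high-frequency asymptotic slope is 20 × (1 − 2) = -20 dB/decade.

-20 dB/decade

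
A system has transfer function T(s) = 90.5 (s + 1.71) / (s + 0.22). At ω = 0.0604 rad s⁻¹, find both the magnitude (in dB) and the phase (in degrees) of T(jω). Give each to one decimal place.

|j0.0604 + 1.71| = √(0.0604² + 1.71²) = 1.711
|j0.0604 + 0.22| = √(0.0604² + 0.22²) = 0.2281
|T(j0.0604)| = 90.5 × 1.711 / 0.2281 = 678.75
20 log₁₀(678.75) = 56.63 dB
∠(j0.0604 + 1.71) = arctan(0.0604/1.71) = 2.02°
∠(j0.0604 + 0.22) = arctan(0.0604/0.22) = 15.35°
∠T(j0.0604) = 2.02° − 15.35° = -13.33°

|T| = 56.6 dB, ∠T = -13.3°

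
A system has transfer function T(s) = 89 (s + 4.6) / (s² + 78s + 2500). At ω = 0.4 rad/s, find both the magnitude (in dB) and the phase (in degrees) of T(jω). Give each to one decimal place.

|j0.4 + 4.6| = √(0.4² + 4.6²) = 4.617
|(j0.4)² + 78(j0.4) + 2500| = |2499.8 + j31.2| = 2500
|T(j0.4)| = 89 × 4.617 / 2500 = 0.16438
20 log₁₀(0.16438) = -15.68 dB
∠(j0.4 + 4.6) = arctan(0.4/4.6) = 4.97°
∠[(j0.4)² + 78(j0.4) + 2500] = ∠[2499.8 + j31.2] = 0.72°
∠T(j0.4) = 4.97° − 0.72° = 4.25°

|T| = -15.7 dB, ∠T = 4.3 deg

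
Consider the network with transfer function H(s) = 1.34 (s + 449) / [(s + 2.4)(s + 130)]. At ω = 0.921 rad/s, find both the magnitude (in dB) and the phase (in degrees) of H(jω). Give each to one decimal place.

|j0.921 + 449| = √(0.921² + 449²) = 449
|j0.921 + 2.4| = √(0.921² + 2.4²) = 2.571
|j0.921 + 130| = √(0.921² + 130²) = 130
|H(j0.921)| = 1.34 × 449 / (2.571 × 130) = 1.8003
20 log₁₀(1.8003) = 5.11 dB
∠(j0.921 + 449) = arctan(0.921/449) = 0.12°
∠(j0.921 + 2.4) = arctan(0.921/2.4) = 20.99°
∠(j0.921 + 130) = arctan(0.921/130) = 0.41°
∠H(j0.921) = 0.12° − (20.99° + 0.41°) = -21.28°

|H| = 5.1 dB, ∠H = -21.3 deg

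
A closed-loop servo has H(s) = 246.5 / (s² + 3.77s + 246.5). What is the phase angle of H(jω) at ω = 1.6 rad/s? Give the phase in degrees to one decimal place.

-1.4°

∠[(j1.6)² + 3.77(j1.6) + 246.5] = ∠[243.94 + j6.032] = 1.42°
∠H(j1.6) = −1.42° = -1.42°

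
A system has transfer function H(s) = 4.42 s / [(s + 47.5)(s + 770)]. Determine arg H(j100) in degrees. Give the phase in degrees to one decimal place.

18.0°

∠(j100) = 90.00°
∠(j100 + 47.5) = arctan(100/47.5) = 64.59°
∠(j100 + 770) = arctan(100/770) = 7.40°
∠H(j100) = 90.00° − (64.59° + 7.40°) = 18.01°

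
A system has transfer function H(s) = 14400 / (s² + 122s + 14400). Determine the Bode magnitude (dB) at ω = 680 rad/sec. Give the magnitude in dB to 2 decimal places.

|(j680)² + 122(j680) + 14400| = |-4.48e+05 + j82960| = 4.556e+05
|H(j680)| = 14400 / 4.556e+05 = 0.031606
20 log₁₀(0.031606) = -30.005 dB

-30.00 dB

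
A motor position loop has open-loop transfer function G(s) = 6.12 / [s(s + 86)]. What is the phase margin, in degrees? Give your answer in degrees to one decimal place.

90.0 deg

Gain crossover: |G(jω)| = 1 at ω ≈ 0.0712 rad s⁻¹.
∠G(j0.0712) = −90° − arctan(0.0712/86) ≈ -90.05°
PM = 180° + (-90.05°) = 89.95°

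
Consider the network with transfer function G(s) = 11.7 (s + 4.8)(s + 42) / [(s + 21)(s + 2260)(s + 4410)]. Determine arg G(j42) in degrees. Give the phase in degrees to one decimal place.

∠(j42 + 4.8) = arctan(42/4.8) = 83.48°
∠(j42 + 42) = arctan(42/42) = 45.00°
∠(j42 + 21) = arctan(42/21) = 63.43°
∠(j42 + 2260) = arctan(42/2260) = 1.06°
∠(j42 + 4410) = arctan(42/4410) = 0.55°
∠G(j42) = 83.48° + 45.00° − (63.43° + 1.06° + 0.55°) = 63.43°

63.4 deg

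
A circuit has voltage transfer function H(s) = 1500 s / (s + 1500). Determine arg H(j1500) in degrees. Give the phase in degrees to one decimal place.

∠(j1500) = 90.00°
∠(j1500 + 1500) = arctan(1500/1500) = 45.00°
∠H(j1500) = 90.00° − 45.00° = 45.00°

45.0°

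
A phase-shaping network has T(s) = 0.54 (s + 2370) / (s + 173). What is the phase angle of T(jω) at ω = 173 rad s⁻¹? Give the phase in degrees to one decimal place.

∠(j173 + 2370) = arctan(173/2370) = 4.17°
∠(j173 + 173) = arctan(173/173) = 45.00°
∠T(j173) = 4.17° − 45.00° = -40.83°

-40.8 deg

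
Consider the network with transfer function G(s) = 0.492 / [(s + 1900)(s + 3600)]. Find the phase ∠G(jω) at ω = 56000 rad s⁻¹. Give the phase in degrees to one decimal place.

∠(j56000 + 1900) = arctan(56000/1900) = 88.06°
∠(j56000 + 3600) = arctan(56000/3600) = 86.32°
∠G(j56000) = − (88.06° + 86.32°) = -174.38°

-174.4°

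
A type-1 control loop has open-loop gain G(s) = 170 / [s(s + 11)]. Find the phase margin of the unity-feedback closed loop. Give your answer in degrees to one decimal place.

Gain crossover: |G(jω)| = 1 at ω ≈ 11 rad s⁻¹.
∠G(j11) = −90° − arctan(11/11) ≈ -134.87°
PM = 180° + (-134.87°) = 45.13°

45.1°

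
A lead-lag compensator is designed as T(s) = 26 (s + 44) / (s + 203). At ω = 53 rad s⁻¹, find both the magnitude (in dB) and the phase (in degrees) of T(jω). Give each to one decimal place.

|j53 + 44| = √(53² + 44²) = 68.88
|j53 + 203| = √(53² + 203²) = 209.8
|T(j53)| = 26 × 68.88 / 209.8 = 8.5364
20 log₁₀(8.5364) = 18.63 dB
∠(j53 + 44) = arctan(53/44) = 50.30°
∠(j53 + 203) = arctan(53/203) = 14.63°
∠T(j53) = 50.30° − 14.63° = 35.67°

|T| = 18.6 dB, ∠T = 35.7 deg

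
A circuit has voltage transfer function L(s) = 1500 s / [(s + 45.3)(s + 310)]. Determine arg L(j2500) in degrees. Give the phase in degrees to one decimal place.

∠(j2500) = 90.00°
∠(j2500 + 45.3) = arctan(2500/45.3) = 88.96°
∠(j2500 + 310) = arctan(2500/310) = 82.93°
∠L(j2500) = 90.00° − (88.96° + 82.93°) = -81.89°

-81.9°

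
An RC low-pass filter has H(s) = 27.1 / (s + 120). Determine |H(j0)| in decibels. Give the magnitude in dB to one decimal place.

H(0) = 27.1 / 120 = 0.22583
20 log₁₀(0.22583) = -12.92 dB

-12.9 dB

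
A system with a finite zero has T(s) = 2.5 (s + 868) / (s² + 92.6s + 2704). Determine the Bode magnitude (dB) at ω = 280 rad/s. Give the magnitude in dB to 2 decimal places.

|j280 + 868| = √(280² + 868²) = 912
|(j280)² + 92.6(j280) + 2704| = |-75696 + j25928| = 8.001e+04
|T(j280)| = 2.5 × 912 / 8.001e+04 = 0.028497
20 log₁₀(0.028497) = -30.904 dB

-30.90 dB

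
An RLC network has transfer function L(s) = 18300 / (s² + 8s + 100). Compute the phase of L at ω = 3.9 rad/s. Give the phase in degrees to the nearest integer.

-20°

∠[(j3.9)² + 8(j3.9) + 100] = ∠[84.79 + j31.2] = 20.20°
∠L(j3.9) = −20.20° = -20.20°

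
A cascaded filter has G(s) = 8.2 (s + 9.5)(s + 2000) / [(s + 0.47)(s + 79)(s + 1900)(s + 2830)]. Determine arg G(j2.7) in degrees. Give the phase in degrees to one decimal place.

∠(j2.7 + 9.5) = arctan(2.7/9.5) = 15.87°
∠(j2.7 + 2000) = arctan(2.7/2000) = 0.08°
∠(j2.7 + 0.47) = arctan(2.7/0.47) = 80.13°
∠(j2.7 + 79) = arctan(2.7/79) = 1.96°
∠(j2.7 + 1900) = arctan(2.7/1900) = 0.08°
∠(j2.7 + 2830) = arctan(2.7/2830) = 0.05°
∠G(j2.7) = 15.87° + 0.08° − (80.13° + 1.96° + 0.08° + 0.05°) = -66.28°

-66.3°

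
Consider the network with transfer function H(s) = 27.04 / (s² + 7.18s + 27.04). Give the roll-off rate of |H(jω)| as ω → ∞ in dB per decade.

-40 dB/decade

With 0 zeros and 2 poles, the high-frequency asymptotic slope is 20 × (0 − 2) = -40 dB/decade.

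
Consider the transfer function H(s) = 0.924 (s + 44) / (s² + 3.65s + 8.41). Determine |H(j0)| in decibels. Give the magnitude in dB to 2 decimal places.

13.69 dB

H(0) = 0.924 × 44 / 8.41 = 4.8342
20 log₁₀(4.8342) = 13.687 dB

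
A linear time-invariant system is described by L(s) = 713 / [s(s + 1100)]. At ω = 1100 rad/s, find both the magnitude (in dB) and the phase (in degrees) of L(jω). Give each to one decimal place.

|j1100 + 1100| = √(1100² + 1100²) = 1556
|j1100| = 1100
|L(j1100)| = 713 / (1556 × 1100) = 0.00041667
20 log₁₀(0.00041667) = -67.60 dB
∠(j1100 + 1100) = arctan(1100/1100) = 45.00°
∠(j1100) = 90.00°
∠L(j1100) = − (45.00° + 90.00°) = -135.00°

|L| = -67.6 dB, ∠L = -135.0°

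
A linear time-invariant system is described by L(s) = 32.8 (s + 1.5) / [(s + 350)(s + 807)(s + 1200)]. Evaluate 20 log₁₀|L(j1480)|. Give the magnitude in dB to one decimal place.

-100.1 dB

|j1480 + 1.5| = √(1480² + 1.5²) = 1480
|j1480 + 350| = √(1480² + 350²) = 1521
|j1480 + 807| = √(1480² + 807²) = 1686
|j1480 + 1200| = √(1480² + 1200²) = 1905
|L(j1480)| = 32.8 × 1480 / (1521 × 1686 × 1905) = 9.9379e-06
20 log₁₀(9.9379e-06) = -100.05 dB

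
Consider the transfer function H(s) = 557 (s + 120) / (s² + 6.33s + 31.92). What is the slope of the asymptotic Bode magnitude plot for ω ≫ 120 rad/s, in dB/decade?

-20 dB/decade

With 1 zero and 2 poles, the high-frequency asymptotic slope is 20 × (1 − 2) = -20 dB/decade.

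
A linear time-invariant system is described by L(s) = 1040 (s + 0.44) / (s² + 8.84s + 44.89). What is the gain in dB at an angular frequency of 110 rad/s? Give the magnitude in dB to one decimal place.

19.5 dB

|j110 + 0.44| = √(110² + 0.44²) = 110
|(j110)² + 8.84(j110) + 44.89| = |-12055 + j972.4| = 1.209e+04
|L(j110)| = 1040 × 110 / 1.209e+04 = 9.4591
20 log₁₀(9.4591) = 19.52 dB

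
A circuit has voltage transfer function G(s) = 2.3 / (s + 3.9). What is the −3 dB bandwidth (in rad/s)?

For a single-pole low-pass, the −3 dB point is at the pole: ω = 3.9 rad/s.

3.9 rad/s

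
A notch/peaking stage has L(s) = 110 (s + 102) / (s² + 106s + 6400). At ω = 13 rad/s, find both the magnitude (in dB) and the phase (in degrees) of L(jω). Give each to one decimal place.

|L| = 5.0 dB, ∠L = -5.2 deg

|j13 + 102| = √(13² + 102²) = 102.8
|(j13)² + 106(j13) + 6400| = |6231 + j1378| = 6382
|L(j13)| = 110 × 102.8 / 6382 = 1.7724
20 log₁₀(1.7724) = 4.97 dB
∠(j13 + 102) = arctan(13/102) = 7.26°
∠[(j13)² + 106(j13) + 6400] = ∠[6231 + j1378] = 12.47°
∠L(j13) = 7.26° − 12.47° = -5.21°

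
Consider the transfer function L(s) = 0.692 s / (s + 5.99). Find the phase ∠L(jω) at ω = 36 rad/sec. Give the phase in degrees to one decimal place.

9.4°

∠(j36) = 90.00°
∠(j36 + 5.99) = arctan(36/5.99) = 80.55°
∠L(j36) = 90.00° − 80.55° = 9.45°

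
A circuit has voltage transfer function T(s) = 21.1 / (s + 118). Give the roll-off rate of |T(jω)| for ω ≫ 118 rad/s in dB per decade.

-20 dB/decade

With 0 zeros and 1 pole, the high-frequency asymptotic slope is 20 × (0 − 1) = -20 dB/decade.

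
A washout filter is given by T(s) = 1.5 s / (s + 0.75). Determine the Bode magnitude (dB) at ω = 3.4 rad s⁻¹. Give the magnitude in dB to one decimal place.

|j3.4| = 3.4
|j3.4 + 0.75| = √(3.4² + 0.75²) = 3.482
|T(j3.4)| = 1.5 × 3.4 / 3.482 = 1.4648
20 log₁₀(1.4648) = 3.32 dB

3.3 dB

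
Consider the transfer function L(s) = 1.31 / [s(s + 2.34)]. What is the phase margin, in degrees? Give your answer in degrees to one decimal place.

Gain crossover: |L(jω)| = 1 at ω ≈ 0.545 rad s⁻¹.
∠L(j0.545) = −90° − arctan(0.545/2.34) ≈ -103.12°
PM = 180° + (-103.12°) = 76.88°

76.9°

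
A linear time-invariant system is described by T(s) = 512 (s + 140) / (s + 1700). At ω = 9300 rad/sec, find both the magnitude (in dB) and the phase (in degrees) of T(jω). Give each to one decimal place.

|T| = 54.0 dB, ∠T = 9.5°

|j9300 + 140| = √(9300² + 140²) = 9301
|j9300 + 1700| = √(9300² + 1700²) = 9454
|T(j9300)| = 512 × 9301 / 9454 = 503.71
20 log₁₀(503.71) = 54.04 dB
∠(j9300 + 140) = arctan(9300/140) = 89.14°
∠(j9300 + 1700) = arctan(9300/1700) = 79.64°
∠T(j9300) = 89.14° − 79.64° = 9.50°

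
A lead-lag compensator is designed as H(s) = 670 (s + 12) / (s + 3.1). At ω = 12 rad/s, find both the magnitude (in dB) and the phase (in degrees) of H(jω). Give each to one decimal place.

|H| = 59.3 dB, ∠H = -30.5°

|j12 + 12| = √(12² + 12²) = 16.97
|j12 + 3.1| = √(12² + 3.1²) = 12.39
|H(j12)| = 670 × 16.97 / 12.39 = 917.41
20 log₁₀(917.41) = 59.25 dB
∠(j12 + 12) = arctan(12/12) = 45.00°
∠(j12 + 3.1) = arctan(12/3.1) = 75.52°
∠H(j12) = 45.00° − 75.52° = -30.52°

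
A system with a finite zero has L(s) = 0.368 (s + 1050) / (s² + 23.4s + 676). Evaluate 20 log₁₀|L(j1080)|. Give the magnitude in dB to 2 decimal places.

-66.46 dB

|j1080 + 1050| = √(1080² + 1050²) = 1506
|(j1080)² + 23.4(j1080) + 676| = |-1.1657e+06 + j25272| = 1.166e+06
|L(j1080)| = 0.368 × 1506 / 1.166e+06 = 0.0004754
20 log₁₀(0.0004754) = -66.459 dB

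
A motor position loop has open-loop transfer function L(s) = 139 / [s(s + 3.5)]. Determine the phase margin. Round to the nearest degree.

Gain crossover: |L(jω)| = 1 at ω ≈ 11.5 rad/sec.
∠L(j11.5) = −90° − arctan(11.5/3.5) ≈ -163.12°
PM = 180° + (-163.12°) = 16.88°

17 deg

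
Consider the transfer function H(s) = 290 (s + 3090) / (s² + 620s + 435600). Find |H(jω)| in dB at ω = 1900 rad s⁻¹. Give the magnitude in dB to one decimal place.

-10.2 dB

|j1900 + 3090| = √(1900² + 3090²) = 3627
|(j1900)² + 620(j1900) + 435600| = |-3.1744e+06 + j1.178e+06| = 3.386e+06
|H(j1900)| = 290 × 3627 / 3.386e+06 = 0.31068
20 log₁₀(0.31068) = -10.15 dB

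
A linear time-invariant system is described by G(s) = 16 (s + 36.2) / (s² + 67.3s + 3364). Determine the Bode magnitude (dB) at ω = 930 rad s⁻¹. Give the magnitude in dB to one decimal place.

-35.3 dB

|j930 + 36.2| = √(930² + 36.2²) = 930.7
|(j930)² + 67.3(j930) + 3364| = |-8.6154e+05 + j62589| = 8.638e+05
|G(j930)| = 16 × 930.7 / 8.638e+05 = 0.017239
20 log₁₀(0.017239) = -35.27 dB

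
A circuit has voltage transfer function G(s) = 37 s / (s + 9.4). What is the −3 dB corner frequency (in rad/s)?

9.4 rad/s

For a single-pole high-pass, the −3 dB point is at the pole: ω = 9.4 rad/s.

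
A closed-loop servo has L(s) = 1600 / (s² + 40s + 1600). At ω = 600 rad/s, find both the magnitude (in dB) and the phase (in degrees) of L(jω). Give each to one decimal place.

|(j600)² + 40(j600) + 1600| = |-3.584e+05 + j24000| = 3.592e+05
|L(j600)| = 1600 / 3.592e+05 = 0.0044543
20 log₁₀(0.0044543) = -47.02 dB
∠[(j600)² + 40(j600) + 1600] = ∠[-3.584e+05 + j24000] = 176.17°
∠L(j600) = −176.17° = -176.17°

|L| = -47.0 dB, ∠L = -176.2°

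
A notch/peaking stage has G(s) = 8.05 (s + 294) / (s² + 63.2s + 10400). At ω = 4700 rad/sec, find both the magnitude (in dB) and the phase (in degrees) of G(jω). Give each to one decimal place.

|G| = -55.3 dB, ∠G = -92.8°

|j4700 + 294| = √(4700² + 294²) = 4709
|(j4700)² + 63.2(j4700) + 10400| = |-2.208e+07 + j2.9704e+05| = 2.208e+07
|G(j4700)| = 8.05 × 4709 / 2.208e+07 = 0.0017168
20 log₁₀(0.0017168) = -55.31 dB
∠(j4700 + 294) = arctan(4700/294) = 86.42°
∠[(j4700)² + 63.2(j4700) + 10400] = ∠[-2.208e+07 + j2.9704e+05] = 179.23°
∠G(j4700) = 86.42° − 179.23° = -92.81°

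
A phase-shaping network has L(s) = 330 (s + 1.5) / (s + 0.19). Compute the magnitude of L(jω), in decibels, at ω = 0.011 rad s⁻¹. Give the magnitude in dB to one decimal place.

68.3 dB

|j0.011 + 1.5| = √(0.011² + 1.5²) = 1.5
|j0.011 + 0.19| = √(0.011² + 0.19²) = 0.1903
|L(j0.011)| = 330 × 1.5 / 0.1903 = 2601
20 log₁₀(2601) = 68.30 dB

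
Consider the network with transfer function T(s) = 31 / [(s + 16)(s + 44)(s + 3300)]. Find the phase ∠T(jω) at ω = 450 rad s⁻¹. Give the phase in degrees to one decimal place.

-180.1°

∠(j450 + 16) = arctan(450/16) = 87.96°
∠(j450 + 44) = arctan(450/44) = 84.42°
∠(j450 + 3300) = arctan(450/3300) = 7.77°
∠T(j450) = − (87.96° + 84.42° + 7.77°) = -180.14°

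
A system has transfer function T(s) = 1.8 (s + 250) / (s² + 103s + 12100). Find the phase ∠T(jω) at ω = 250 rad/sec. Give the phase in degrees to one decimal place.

∠(j250 + 250) = arctan(250/250) = 45.00°
∠[(j250)² + 103(j250) + 12100] = ∠[-50400 + j25750] = 152.94°
∠T(j250) = 45.00° − 152.94° = -107.94°

-107.9°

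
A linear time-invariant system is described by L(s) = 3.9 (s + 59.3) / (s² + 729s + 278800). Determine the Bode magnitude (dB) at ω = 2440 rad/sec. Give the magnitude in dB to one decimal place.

-55.9 dB

|j2440 + 59.3| = √(2440² + 59.3²) = 2441
|(j2440)² + 729(j2440) + 278800| = |-5.6748e+06 + j1.7788e+06| = 5.947e+06
|L(j2440)| = 3.9 × 2441 / 5.947e+06 = 0.0016006
20 log₁₀(0.0016006) = -55.91 dB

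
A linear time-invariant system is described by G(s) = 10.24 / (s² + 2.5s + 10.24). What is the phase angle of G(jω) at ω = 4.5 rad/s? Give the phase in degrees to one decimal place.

∠[(j4.5)² + 2.5(j4.5) + 10.24] = ∠[-10.01 + j11.25] = 131.66°
∠G(j4.5) = −131.66° = -131.66°

-131.7°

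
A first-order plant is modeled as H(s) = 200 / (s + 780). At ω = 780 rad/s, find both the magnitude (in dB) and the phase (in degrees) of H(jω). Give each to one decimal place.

|H| = -14.8 dB, ∠H = -45.0°

|j780 + 780| = √(780² + 780²) = 1103
|H(j780)| = 200 / 1103 = 0.18131
20 log₁₀(0.18131) = -14.83 dB
∠(j780 + 780) = arctan(780/780) = 45.00°
∠H(j780) = −45.00° = -45.00°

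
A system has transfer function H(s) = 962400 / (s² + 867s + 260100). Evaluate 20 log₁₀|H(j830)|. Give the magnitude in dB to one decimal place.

1.2 dB

|(j830)² + 867(j830) + 260100| = |-4.288e+05 + j7.1961e+05| = 8.377e+05
|H(j830)| = 962400 / 8.377e+05 = 1.1489
20 log₁₀(1.1489) = 1.21 dB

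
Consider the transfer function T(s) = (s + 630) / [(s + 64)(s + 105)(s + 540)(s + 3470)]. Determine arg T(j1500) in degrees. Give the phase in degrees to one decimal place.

∠(j1500 + 630) = arctan(1500/630) = 67.22°
∠(j1500 + 64) = arctan(1500/64) = 87.56°
∠(j1500 + 105) = arctan(1500/105) = 86.00°
∠(j1500 + 540) = arctan(1500/540) = 70.20°
∠(j1500 + 3470) = arctan(1500/3470) = 23.38°
∠T(j1500) = 67.22° − (87.56° + 86.00° + 70.20° + 23.38°) = -199.91°

-199.9°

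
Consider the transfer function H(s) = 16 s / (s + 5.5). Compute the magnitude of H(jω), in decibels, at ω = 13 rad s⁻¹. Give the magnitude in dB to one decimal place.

23.4 dB

|j13| = 13
|j13 + 5.5| = √(13² + 5.5²) = 14.12
|H(j13)| = 16 × 13 / 14.12 = 14.735
20 log₁₀(14.735) = 23.37 dB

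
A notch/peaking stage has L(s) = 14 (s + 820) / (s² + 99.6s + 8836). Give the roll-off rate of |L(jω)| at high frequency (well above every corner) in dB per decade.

With 1 zero and 2 poles, the high-frequency asymptotic slope is 20 × (1 − 2) = -20 dB/decade.

-20 dB/decade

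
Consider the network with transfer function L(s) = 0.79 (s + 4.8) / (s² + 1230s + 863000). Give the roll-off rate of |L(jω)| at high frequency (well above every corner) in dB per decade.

-20 dB/decade

With 1 zero and 2 poles, the high-frequency asymptotic slope is 20 × (1 − 2) = -20 dB/decade.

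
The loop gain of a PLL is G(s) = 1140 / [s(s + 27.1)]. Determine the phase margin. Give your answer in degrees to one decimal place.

43.2°

Gain crossover: |G(jω)| = 1 at ω ≈ 28.8 rad/sec.
∠G(j28.8) = −90° − arctan(28.8/27.1) ≈ -136.76°
PM = 180° + (-136.76°) = 43.24°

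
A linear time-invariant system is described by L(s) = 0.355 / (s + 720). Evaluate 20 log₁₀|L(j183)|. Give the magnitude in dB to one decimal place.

|j183 + 720| = √(183² + 720²) = 742.9
|L(j183)| = 0.355 / 742.9 = 0.00047786
20 log₁₀(0.00047786) = -66.41 dB

-66.4 dB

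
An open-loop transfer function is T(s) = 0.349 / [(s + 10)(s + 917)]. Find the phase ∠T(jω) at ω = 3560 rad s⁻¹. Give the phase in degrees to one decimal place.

∠(j3560 + 10) = arctan(3560/10) = 89.84°
∠(j3560 + 917) = arctan(3560/917) = 75.56°
∠T(j3560) = − (89.84° + 75.56°) = -165.39°

-165.4 deg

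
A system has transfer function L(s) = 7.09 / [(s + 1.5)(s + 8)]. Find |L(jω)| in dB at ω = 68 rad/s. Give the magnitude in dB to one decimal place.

|j68 + 1.5| = √(68² + 1.5²) = 68.02
|j68 + 8| = √(68² + 8²) = 68.47
|L(j68)| = 7.09 / (68.02 × 68.47) = 0.0015224
20 log₁₀(0.0015224) = -56.35 dB

-56.3 dB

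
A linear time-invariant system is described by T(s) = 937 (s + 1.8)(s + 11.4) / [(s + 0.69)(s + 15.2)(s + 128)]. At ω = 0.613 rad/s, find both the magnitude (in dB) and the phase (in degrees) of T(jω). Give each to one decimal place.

|T| = 21.1 dB, ∠T = -22.3°

|j0.613 + 1.8| = √(0.613² + 1.8²) = 1.902
|j0.613 + 11.4| = √(0.613² + 11.4²) = 11.42
|j0.613 + 0.69| = √(0.613² + 0.69²) = 0.923
|j0.613 + 15.2| = √(0.613² + 15.2²) = 15.21
|j0.613 + 128| = √(0.613² + 128²) = 128
|T(j0.613)| = 937 × 1.902 × 11.42 / (0.923 × 15.21 × 128) = 11.318
20 log₁₀(11.318) = 21.08 dB
∠(j0.613 + 1.8) = arctan(0.613/1.8) = 18.81°
∠(j0.613 + 11.4) = arctan(0.613/11.4) = 3.08°
∠(j0.613 + 0.69) = arctan(0.613/0.69) = 41.62°
∠(j0.613 + 15.2) = arctan(0.613/15.2) = 2.31°
∠(j0.613 + 128) = arctan(0.613/128) = 0.27°
∠T(j0.613) = 18.81° + 3.08° − (41.62° + 2.31° + 0.27°) = -22.32°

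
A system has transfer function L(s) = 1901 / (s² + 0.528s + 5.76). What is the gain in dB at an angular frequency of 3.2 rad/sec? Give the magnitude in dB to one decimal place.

|(j3.2)² + 0.528(j3.2) + 5.76| = |-4.48 + j1.6896| = 4.788
|L(j3.2)| = 1901 / 4.788 = 397.03
20 log₁₀(397.03) = 51.98 dB

52.0 dB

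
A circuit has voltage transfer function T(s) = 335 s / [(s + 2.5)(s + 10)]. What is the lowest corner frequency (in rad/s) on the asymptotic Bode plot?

2.5 rad/s

Break frequencies occur at each pole and zero magnitude: 2.5 rad/s, 10 rad/s.
The lowest is 2.5 rad/s.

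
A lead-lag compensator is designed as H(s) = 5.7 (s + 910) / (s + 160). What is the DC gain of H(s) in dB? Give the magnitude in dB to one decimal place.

30.2 dB

H(0) = 5.7 × 910 / 160 = 32.419
20 log₁₀(32.419) = 30.22 dB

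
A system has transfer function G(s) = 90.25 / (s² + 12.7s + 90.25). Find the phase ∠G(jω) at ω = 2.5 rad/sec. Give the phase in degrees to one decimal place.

∠[(j2.5)² + 12.7(j2.5) + 90.25] = ∠[84 + j31.75] = 20.71°
∠G(j2.5) = −20.71° = -20.71°

-20.7°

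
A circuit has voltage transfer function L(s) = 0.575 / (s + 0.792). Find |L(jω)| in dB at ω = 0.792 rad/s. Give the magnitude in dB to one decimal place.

-5.8 dB

|j0.792 + 0.792| = √(0.792² + 0.792²) = 1.12
|L(j0.792)| = 0.575 / 1.12 = 0.51337
20 log₁₀(0.51337) = -5.79 dB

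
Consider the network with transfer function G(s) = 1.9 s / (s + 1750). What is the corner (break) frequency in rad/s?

1750 rad/s

The single real pole at s = −1750 gives a corner at ω = 1750 rad/s.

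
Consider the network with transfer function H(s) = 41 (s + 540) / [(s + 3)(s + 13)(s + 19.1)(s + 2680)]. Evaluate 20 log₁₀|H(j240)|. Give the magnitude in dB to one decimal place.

-123.8 dB

|j240 + 540| = √(240² + 540²) = 590.9
|j240 + 3| = √(240² + 3²) = 240
|j240 + 13| = √(240² + 13²) = 240.4
|j240 + 19.1| = √(240² + 19.1²) = 240.8
|j240 + 2680| = √(240² + 2680²) = 2691
|H(j240)| = 41 × 590.9 / (240 × 240.4 × 240.8 × 2691) = 6.483e-07
20 log₁₀(6.483e-07) = -123.76 dB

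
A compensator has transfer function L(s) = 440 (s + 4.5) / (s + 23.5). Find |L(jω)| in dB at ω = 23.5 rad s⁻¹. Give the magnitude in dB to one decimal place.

|j23.5 + 4.5| = √(23.5² + 4.5²) = 23.93
|j23.5 + 23.5| = √(23.5² + 23.5²) = 33.23
|L(j23.5)| = 440 × 23.93 / 33.23 = 316.78
20 log₁₀(316.78) = 50.02 dB

50.0 dB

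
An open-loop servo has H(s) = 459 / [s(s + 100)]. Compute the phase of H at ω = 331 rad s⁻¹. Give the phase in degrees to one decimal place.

∠(j331 + 100) = arctan(331/100) = 73.19°
∠(j331) = 90.00°
∠H(j331) = − (73.19° + 90.00°) = -163.19°

-163.2°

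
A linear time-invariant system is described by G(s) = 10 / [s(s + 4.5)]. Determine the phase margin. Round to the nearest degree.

Gain crossover: |G(jω)| = 1 at ω ≈ 2.03 rad/s.
∠G(j2.03) = −90° − arctan(2.03/4.5) ≈ -114.24°
PM = 180° + (-114.24°) = 65.76°

66°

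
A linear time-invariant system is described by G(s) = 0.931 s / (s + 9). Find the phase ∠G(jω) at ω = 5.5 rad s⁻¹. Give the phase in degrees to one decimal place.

58.6°

∠(j5.5) = 90.00°
∠(j5.5 + 9) = arctan(5.5/9) = 31.43°
∠G(j5.5) = 90.00° − 31.43° = 58.57°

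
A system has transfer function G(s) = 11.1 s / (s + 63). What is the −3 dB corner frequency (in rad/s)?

63 rad/s

For a single-pole high-pass, the −3 dB point is at the pole: ω = 63 rad/s.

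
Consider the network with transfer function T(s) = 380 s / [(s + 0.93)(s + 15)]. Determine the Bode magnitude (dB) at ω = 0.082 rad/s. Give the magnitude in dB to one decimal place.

|j0.082| = 0.082
|j0.082 + 0.93| = √(0.082² + 0.93²) = 0.9336
|j0.082 + 15| = √(0.082² + 15²) = 15
|T(j0.082)| = 380 × 0.082 / (0.9336 × 15) = 2.225
20 log₁₀(2.225) = 6.95 dB

6.9 dB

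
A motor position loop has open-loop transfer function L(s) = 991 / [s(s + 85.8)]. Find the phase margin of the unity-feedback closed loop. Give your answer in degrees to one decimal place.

Gain crossover: |L(jω)| = 1 at ω ≈ 11.4 rad/s.
∠L(j11.4) = −90° − arctan(11.4/85.8) ≈ -97.60°
PM = 180° + (-97.60°) = 82.40°

82.4°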